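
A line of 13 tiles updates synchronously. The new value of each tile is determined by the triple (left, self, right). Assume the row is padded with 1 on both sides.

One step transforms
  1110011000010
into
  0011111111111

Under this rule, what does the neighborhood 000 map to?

At position 8 the neighborhood is 000; the next row has 1 there.

1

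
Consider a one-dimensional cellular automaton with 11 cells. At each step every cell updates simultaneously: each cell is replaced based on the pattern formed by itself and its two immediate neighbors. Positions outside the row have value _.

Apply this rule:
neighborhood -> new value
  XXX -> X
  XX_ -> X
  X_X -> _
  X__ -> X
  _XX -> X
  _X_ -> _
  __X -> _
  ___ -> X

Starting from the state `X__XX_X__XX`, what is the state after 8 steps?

step 1: _X_XX__X_XX
step 2: ___XXX___XX
step 3: XX_XXXXX_XX
step 4: XX_XXXXX_XX  (fixed point — unchanged through step 8)

XX_XXXXX_XX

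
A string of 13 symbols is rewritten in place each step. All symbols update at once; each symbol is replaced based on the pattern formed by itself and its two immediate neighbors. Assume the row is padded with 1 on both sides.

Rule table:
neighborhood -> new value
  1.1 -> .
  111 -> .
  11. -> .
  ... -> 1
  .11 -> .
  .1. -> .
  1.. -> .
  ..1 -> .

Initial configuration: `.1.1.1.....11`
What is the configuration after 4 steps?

.......111...
.11111.....1.
.......111...  (repeats step 1; period 2)
step 4: .11111.....1.

.11111.....1.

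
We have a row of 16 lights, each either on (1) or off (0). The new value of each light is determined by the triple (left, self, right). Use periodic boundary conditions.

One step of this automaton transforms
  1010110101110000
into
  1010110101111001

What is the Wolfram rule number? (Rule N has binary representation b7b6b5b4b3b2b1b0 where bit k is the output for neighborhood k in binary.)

222

position 10: 111 → 1  (bit 7 = 1)
position 5: 110 → 1  (bit 6 = 1)
position 1: 101 → 0  (bit 5 = 0)
position 12: 100 → 1  (bit 4 = 1)
position 4: 011 → 1  (bit 3 = 1)
position 0: 010 → 1  (bit 2 = 1)
position 15: 001 → 1  (bit 1 = 1)
position 13: 000 → 0  (bit 0 = 0)
bits b7..b0 = 11011110 = 222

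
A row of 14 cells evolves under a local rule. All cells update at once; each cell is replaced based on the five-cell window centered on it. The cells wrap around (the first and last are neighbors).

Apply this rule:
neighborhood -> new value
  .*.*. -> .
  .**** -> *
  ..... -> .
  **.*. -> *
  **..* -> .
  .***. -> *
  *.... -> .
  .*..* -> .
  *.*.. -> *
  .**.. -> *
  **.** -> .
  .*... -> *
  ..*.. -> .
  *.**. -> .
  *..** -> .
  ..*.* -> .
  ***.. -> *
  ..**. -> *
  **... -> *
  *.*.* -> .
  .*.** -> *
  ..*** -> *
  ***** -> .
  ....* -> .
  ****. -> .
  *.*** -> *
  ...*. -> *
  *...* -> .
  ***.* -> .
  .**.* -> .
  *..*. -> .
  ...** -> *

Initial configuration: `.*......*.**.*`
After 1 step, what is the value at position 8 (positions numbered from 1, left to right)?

*

step 1: .**....*.*..*.
position 8 holds *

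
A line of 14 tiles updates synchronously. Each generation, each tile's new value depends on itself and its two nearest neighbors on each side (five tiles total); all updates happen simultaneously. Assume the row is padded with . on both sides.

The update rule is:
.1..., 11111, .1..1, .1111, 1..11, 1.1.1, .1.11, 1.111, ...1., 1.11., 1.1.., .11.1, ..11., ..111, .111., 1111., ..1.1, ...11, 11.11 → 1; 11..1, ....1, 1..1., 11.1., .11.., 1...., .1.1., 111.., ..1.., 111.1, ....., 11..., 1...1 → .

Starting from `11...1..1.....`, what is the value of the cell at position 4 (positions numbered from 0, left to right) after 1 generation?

1

1...1.1..1....
position 4 holds 1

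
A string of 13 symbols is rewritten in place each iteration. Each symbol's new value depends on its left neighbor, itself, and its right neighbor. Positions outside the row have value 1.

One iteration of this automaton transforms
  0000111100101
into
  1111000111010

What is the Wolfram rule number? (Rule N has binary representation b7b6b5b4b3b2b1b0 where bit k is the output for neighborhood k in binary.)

115

position 5: 111 → 0  (bit 7 = 0)
position 7: 110 → 1  (bit 6 = 1)
position 11: 101 → 1  (bit 5 = 1)
position 0: 100 → 1  (bit 4 = 1)
position 4: 011 → 0  (bit 3 = 0)
position 10: 010 → 0  (bit 2 = 0)
position 3: 001 → 1  (bit 1 = 1)
position 1: 000 → 1  (bit 0 = 1)
bits b7..b0 = 01110011 = 115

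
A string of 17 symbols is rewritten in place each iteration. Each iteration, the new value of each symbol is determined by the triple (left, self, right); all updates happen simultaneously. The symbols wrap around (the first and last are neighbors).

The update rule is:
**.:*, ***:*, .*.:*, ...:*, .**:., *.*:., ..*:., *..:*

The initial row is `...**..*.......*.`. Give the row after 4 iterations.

.***..**..******.

**..**.*******.**
***..*..******..*
****.**..******..
.***..**..******.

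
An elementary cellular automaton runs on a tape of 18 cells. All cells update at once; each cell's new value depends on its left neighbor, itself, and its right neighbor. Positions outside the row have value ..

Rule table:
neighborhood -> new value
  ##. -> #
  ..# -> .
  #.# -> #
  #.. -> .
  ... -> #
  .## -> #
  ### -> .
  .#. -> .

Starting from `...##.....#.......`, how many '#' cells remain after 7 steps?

10

##.##.###...######
#######.#.#.#....#
#.....##.#.#..##..
..###.###.#...##.#
#.#.###.##..#.###.
.#.##.####...##.#.
..#####..#.#.###..
count of #: 10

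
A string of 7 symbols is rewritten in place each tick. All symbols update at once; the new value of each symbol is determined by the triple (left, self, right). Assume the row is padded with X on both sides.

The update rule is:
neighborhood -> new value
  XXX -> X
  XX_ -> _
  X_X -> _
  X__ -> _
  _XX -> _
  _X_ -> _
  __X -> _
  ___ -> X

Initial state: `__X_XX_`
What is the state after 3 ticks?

__XXX__

_______
_XXXXX_
__XXX__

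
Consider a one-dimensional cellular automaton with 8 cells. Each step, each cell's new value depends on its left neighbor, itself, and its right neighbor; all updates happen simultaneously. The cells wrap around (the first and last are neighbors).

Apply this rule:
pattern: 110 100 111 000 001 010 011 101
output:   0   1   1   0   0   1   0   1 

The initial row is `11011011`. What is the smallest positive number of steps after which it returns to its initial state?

8

10100101
01110110
00101001
10111101
01011010
01100111
10010010
11011011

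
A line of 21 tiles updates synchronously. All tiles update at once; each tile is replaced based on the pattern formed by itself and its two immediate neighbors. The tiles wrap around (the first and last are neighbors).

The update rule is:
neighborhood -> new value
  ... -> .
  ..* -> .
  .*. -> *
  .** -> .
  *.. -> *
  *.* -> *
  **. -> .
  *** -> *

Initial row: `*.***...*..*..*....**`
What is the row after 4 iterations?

.*.*.*..**.**.**....*
*******...*..*..*...*
******.*..**.**.**...
.****.***...*..*..*..

.****.***...*..*..*..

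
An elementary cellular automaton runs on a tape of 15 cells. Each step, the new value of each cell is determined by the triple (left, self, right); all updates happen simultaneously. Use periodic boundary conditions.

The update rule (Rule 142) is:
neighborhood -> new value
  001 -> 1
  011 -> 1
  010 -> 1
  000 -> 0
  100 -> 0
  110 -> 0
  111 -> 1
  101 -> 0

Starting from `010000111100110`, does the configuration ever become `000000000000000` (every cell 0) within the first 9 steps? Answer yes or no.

no

110001111001100
100011110011001
000111100110011
001111001100110
011110011001100
111100110011000
111001100110001
110011001100011
100110011000111
step 9 is 100110011000111, still not uniform 0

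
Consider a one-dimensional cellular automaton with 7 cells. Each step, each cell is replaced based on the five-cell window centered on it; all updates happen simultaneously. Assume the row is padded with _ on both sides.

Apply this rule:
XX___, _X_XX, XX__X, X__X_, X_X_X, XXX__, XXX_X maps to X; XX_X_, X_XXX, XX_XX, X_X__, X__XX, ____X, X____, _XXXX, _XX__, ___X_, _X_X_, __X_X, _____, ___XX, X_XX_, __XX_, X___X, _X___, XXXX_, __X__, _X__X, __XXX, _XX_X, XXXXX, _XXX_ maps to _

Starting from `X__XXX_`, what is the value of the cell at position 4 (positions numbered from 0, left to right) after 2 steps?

_____XX
_______
position 4 holds _

_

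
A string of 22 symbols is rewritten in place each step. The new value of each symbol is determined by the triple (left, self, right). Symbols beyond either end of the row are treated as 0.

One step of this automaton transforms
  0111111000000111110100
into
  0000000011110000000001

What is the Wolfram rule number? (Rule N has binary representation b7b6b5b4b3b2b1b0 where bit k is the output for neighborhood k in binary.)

position 2: 111 → 0  (bit 7 = 0)
position 6: 110 → 0  (bit 6 = 0)
position 18: 101 → 0  (bit 5 = 0)
position 7: 100 → 0  (bit 4 = 0)
position 1: 011 → 0  (bit 3 = 0)
position 19: 010 → 0  (bit 2 = 0)
position 0: 001 → 0  (bit 1 = 0)
position 8: 000 → 1  (bit 0 = 1)
bits b7..b0 = 00000001 = 1

1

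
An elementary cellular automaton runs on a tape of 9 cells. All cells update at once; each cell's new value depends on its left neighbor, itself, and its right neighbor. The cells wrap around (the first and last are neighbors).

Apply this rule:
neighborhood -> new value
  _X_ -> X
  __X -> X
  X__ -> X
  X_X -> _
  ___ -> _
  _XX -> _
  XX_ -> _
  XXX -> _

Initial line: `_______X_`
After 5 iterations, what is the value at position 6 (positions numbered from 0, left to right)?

iteration 1: ______XXX
iteration 2: X____X___
iteration 3: XX__XXX_X
iteration 4: __XX_____
iteration 5: _X__X____
position 6 holds _

_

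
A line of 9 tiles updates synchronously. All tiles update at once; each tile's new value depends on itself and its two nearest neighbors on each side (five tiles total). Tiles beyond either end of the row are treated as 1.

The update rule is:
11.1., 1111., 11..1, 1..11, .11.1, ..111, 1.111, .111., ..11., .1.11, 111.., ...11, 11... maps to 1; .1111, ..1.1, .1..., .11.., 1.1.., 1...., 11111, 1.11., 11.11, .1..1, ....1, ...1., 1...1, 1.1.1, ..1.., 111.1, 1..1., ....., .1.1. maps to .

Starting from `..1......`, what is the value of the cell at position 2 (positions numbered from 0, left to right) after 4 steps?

1

1.......1
11.....11
111...11.
.111.111.
position 2 holds 1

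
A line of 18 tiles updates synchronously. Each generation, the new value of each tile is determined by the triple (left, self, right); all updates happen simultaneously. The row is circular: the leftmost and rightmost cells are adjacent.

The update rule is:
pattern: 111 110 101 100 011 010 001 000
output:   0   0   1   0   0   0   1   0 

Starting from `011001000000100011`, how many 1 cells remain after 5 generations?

4

100010000001000100
000100000010001001
001000000100010010
010000001000100100
100000010001001000
count of 1: 4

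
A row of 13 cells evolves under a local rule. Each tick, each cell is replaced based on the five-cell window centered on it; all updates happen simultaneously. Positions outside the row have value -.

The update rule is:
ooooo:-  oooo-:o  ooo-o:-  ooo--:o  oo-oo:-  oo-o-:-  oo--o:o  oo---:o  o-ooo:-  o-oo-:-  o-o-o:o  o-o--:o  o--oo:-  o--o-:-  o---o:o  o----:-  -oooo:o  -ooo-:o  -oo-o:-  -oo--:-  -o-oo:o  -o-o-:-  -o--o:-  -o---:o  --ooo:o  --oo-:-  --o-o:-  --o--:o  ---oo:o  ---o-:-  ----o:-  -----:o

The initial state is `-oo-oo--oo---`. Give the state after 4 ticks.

o--o--oo-o--o

o-----o---o-o
oo-o--ooo---o
---o--ooooo-o
o--o--oo-o--o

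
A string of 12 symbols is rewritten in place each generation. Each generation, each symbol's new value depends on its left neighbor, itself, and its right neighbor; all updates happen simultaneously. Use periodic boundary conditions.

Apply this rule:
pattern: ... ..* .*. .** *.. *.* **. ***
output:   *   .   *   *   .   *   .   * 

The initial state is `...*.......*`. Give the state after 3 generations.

.*.*.*****.*
*********.**
********.***

********.***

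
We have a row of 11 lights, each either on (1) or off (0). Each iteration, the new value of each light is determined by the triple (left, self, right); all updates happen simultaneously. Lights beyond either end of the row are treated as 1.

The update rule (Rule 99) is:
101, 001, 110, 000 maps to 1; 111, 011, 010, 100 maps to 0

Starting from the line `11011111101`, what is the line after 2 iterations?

iteration 1: 01100000110
iteration 2: 10101111011

10101111011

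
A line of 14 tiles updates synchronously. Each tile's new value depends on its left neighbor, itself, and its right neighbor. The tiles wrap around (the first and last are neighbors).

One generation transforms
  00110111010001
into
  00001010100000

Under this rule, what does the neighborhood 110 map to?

0

At position 3 the neighborhood is 110; the next row has 0 there.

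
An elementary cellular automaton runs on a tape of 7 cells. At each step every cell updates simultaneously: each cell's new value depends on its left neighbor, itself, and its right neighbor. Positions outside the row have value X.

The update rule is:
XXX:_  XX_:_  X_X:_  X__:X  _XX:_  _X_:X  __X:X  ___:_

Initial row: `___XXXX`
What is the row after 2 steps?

step 1: X_X____
step 2: __XX__X

__XX__X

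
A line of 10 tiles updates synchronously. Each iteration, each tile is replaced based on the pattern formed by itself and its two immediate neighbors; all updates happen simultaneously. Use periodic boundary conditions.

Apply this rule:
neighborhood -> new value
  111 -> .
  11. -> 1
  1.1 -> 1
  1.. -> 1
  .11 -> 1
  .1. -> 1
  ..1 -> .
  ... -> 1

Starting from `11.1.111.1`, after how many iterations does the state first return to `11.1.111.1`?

iteration 1: .11111.111
iteration 2: 11...111.1
iteration 3: .111.1.111
iteration 4: 11.11111.1
iteration 5: .111...111
iteration 6: 11.111.1.1
iteration 7: .111.11111
iteration 8: 11.111...1
iteration 9: .111.111.1
iteration 10: 11.111.111
iteration 11: .111.111..
iteration 12: .1.111.111
iteration 13: 1111.111.1
iteration 14: ...111.111
iteration 15: 11.1.111.1

15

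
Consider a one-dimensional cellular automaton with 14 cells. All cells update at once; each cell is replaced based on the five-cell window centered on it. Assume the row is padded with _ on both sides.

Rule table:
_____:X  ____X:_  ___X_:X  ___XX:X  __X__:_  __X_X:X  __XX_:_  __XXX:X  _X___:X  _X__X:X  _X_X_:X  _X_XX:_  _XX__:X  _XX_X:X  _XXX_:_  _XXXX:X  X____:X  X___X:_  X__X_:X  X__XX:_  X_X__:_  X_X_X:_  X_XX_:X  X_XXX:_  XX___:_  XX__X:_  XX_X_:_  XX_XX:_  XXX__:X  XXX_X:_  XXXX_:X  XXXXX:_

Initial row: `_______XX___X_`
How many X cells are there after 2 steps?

8

step 1: XXXXX_X_X__X_X
step 2: XX_X___X_XXXX_
count of X: 8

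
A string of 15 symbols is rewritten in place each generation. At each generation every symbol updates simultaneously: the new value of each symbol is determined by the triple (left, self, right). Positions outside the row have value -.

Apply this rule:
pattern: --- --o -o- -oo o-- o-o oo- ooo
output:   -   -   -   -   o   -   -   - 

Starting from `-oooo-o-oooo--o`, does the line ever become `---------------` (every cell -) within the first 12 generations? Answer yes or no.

yes

------------o--
-------------o-
--------------o
---------------
all cells are - at generation 4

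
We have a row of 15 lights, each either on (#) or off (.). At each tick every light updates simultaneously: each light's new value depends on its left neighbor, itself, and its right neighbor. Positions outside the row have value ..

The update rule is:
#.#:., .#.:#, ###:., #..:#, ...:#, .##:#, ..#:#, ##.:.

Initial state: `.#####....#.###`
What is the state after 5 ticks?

#.#.....######.

##....#####.#..
#.#####.....###
#.#....######..
#.######.....##
#.#.....######.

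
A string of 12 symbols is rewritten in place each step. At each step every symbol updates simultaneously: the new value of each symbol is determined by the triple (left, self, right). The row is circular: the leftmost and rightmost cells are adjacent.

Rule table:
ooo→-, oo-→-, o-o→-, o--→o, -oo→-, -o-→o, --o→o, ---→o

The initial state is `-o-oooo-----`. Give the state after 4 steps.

oo-----ooooo
--ooooo-----
oo-----ooooo  (repeats step 1; period 2)
step 4: --ooooo-----

--ooooo-----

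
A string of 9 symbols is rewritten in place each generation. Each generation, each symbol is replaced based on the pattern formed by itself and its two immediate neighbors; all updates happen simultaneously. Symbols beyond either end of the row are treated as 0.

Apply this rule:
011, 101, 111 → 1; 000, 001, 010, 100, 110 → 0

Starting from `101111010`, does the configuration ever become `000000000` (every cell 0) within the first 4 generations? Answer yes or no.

generation 1: 011110100
generation 2: 011101000
generation 3: 011010000
generation 4: 010100000
generation 4 is 010100000, still not uniform 0

no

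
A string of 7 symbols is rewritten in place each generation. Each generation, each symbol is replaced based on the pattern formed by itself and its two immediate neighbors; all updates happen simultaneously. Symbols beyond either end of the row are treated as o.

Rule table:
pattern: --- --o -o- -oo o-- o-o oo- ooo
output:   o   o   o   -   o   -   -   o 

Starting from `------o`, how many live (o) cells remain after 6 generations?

oooooo-
ooooo--
oooo-oo
ooo---o
oo-ooo-
o---o--
count of o: 2

2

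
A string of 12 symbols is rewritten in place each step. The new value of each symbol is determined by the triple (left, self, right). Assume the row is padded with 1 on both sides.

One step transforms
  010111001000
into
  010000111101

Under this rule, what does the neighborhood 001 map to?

At position 7 the neighborhood is 001; the next row has 1 there.

1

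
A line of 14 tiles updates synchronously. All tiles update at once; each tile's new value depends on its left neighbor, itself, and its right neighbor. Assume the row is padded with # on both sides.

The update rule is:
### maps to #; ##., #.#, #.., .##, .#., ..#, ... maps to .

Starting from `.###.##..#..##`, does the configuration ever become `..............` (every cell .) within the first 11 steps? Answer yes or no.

yes

..#..........#
..............
all cells are . at step 2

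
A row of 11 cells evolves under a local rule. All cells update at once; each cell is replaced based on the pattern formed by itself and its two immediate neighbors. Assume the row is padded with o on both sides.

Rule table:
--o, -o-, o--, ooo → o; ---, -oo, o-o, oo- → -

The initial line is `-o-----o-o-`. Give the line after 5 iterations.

o---------o

-oo---oo-o-
---o-o---o-
o-oo-oo-oo-
-----------
o---------o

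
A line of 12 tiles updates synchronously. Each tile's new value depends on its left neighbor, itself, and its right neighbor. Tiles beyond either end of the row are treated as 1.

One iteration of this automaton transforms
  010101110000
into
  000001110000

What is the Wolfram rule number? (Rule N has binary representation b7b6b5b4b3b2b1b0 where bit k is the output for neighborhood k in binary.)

200

position 6: 111 → 1  (bit 7 = 1)
position 7: 110 → 1  (bit 6 = 1)
position 0: 101 → 0  (bit 5 = 0)
position 8: 100 → 0  (bit 4 = 0)
position 5: 011 → 1  (bit 3 = 1)
position 1: 010 → 0  (bit 2 = 0)
position 11: 001 → 0  (bit 1 = 0)
position 9: 000 → 0  (bit 0 = 0)
bits b7..b0 = 11001000 = 200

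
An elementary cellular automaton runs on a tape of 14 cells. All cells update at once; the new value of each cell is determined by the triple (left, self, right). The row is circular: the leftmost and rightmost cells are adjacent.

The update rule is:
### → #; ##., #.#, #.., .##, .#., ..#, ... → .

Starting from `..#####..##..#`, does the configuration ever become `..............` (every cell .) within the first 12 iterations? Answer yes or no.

...###........
....#.........
..............
all cells are . at iteration 3

yes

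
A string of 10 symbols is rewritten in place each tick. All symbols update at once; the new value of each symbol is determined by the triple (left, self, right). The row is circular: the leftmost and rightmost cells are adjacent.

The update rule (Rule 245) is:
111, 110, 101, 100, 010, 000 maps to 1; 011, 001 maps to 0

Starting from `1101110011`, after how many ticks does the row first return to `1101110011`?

1110111001
1111011100
0111101110
0011110111
1001111011
1100111101
1110011110
0111001111
1011100111
1101110011

10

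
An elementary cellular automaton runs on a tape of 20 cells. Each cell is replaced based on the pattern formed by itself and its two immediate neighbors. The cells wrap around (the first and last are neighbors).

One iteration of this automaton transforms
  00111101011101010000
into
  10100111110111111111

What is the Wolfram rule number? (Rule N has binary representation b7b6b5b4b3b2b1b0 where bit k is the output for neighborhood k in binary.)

125

position 3: 111 → 0  (bit 7 = 0)
position 5: 110 → 1  (bit 6 = 1)
position 6: 101 → 1  (bit 5 = 1)
position 16: 100 → 1  (bit 4 = 1)
position 2: 011 → 1  (bit 3 = 1)
position 7: 010 → 1  (bit 2 = 1)
position 1: 001 → 0  (bit 1 = 0)
position 0: 000 → 1  (bit 0 = 1)
bits b7..b0 = 01111101 = 125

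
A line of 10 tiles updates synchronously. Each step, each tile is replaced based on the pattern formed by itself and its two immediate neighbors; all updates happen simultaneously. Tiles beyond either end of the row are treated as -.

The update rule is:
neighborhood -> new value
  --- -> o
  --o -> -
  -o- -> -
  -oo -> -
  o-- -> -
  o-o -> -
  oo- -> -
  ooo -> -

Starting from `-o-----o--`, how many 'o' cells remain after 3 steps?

step 1: ---ooo---o
step 2: oo-----o--
step 3: ---ooo---o
count of o: 4

4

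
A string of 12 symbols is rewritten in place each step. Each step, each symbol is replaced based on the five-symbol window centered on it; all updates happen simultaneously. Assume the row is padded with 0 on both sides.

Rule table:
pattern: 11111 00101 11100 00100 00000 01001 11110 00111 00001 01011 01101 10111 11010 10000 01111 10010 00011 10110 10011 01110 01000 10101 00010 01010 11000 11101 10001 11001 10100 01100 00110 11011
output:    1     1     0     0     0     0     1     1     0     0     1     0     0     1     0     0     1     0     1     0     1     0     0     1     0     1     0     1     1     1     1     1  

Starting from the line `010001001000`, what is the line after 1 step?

001000000110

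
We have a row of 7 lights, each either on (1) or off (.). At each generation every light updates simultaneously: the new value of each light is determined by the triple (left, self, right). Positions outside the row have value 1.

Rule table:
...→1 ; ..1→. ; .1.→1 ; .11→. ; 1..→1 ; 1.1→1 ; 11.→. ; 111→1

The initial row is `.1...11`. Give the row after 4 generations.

1111..1
111.1..
11.111.
1.1.1.1

1.1.1.1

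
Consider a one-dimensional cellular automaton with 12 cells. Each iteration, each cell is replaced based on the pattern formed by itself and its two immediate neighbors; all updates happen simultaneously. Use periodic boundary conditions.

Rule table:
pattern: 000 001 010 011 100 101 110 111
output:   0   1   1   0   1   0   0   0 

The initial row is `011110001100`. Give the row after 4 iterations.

010010000000

100001010010
110011011110
001100000000
010010000000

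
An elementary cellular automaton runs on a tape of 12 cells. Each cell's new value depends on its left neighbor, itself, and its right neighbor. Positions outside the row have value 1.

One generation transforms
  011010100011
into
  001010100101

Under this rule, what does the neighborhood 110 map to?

1

At position 2 the neighborhood is 110; the next row has 1 there.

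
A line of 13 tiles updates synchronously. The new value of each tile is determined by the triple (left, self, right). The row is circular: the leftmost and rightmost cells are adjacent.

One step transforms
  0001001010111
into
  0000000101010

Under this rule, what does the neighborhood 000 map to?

At position 1 the neighborhood is 000; the next row has 0 there.

0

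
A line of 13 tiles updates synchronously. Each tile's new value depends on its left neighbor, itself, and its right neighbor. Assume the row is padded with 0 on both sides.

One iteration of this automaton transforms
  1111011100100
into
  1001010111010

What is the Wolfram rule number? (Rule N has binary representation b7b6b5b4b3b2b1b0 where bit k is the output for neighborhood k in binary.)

90

position 1: 111 → 0  (bit 7 = 0)
position 3: 110 → 1  (bit 6 = 1)
position 4: 101 → 0  (bit 5 = 0)
position 8: 100 → 1  (bit 4 = 1)
position 0: 011 → 1  (bit 3 = 1)
position 10: 010 → 0  (bit 2 = 0)
position 9: 001 → 1  (bit 1 = 1)
position 12: 000 → 0  (bit 0 = 0)
bits b7..b0 = 01011010 = 90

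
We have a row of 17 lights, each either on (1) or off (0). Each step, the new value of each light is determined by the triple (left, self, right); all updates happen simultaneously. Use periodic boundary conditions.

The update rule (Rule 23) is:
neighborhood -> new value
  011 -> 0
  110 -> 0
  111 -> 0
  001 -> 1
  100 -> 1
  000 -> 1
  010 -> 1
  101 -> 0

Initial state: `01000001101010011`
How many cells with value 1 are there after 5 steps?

01111110001011100
10000001111000011
01111110000111100
10000001111000011  (repeats step 2; period 2)
step 5: 01111110000111100
count of 1: 10

10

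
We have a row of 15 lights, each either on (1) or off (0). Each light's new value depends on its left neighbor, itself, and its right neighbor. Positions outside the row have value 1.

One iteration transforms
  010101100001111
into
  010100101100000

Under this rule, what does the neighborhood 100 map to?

0

At position 7 the neighborhood is 100; the next row has 0 there.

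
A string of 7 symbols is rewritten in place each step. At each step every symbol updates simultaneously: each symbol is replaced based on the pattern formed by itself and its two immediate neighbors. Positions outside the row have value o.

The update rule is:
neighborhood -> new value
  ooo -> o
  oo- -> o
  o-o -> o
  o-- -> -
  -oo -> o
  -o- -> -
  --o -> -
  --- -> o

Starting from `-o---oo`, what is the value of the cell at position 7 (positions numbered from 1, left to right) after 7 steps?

o

step 1: o--o-oo
step 2: o---ooo
step 3: o-o-ooo
step 4: oo-oooo
step 5: ooooooo
step 6: ooooooo  (fixed point — unchanged through step 7)
position 7 holds o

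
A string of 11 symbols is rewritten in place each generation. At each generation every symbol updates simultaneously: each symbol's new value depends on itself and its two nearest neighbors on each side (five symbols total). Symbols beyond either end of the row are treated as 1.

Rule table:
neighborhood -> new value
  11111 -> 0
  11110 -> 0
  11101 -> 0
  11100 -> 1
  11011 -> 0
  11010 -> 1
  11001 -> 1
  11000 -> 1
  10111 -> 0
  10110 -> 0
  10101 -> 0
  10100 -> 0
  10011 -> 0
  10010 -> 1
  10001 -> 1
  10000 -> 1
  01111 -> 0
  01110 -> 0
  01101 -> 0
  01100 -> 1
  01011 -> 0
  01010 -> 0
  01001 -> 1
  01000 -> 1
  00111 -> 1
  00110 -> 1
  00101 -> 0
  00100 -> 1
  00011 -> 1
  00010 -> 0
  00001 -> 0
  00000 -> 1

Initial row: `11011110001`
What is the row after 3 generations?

generation 1: 00000011111
generation 2: 11110110000
generation 3: 00000011101

00000011101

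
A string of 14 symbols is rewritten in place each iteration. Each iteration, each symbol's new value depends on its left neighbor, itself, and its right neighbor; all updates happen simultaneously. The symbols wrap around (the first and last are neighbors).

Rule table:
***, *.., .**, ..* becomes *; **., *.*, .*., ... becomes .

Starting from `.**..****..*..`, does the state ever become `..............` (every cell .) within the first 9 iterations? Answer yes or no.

no

**.*****.**.*.
*..****..*....
.*****.**.*..*
.****..*...**.
****.**.*.**.*
***..*....*..*
**.**.*..*.***
*..*...**..***
.**.*.**.*****
iteration 9 is .**.*.**.*****, still not uniform .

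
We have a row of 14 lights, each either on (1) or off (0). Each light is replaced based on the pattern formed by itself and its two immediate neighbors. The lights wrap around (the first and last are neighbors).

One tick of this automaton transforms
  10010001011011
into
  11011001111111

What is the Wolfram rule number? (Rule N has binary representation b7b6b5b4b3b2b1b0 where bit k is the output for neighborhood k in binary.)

252

position 13: 111 → 1  (bit 7 = 1)
position 0: 110 → 1  (bit 6 = 1)
position 8: 101 → 1  (bit 5 = 1)
position 1: 100 → 1  (bit 4 = 1)
position 9: 011 → 1  (bit 3 = 1)
position 3: 010 → 1  (bit 2 = 1)
position 2: 001 → 0  (bit 1 = 0)
position 5: 000 → 0  (bit 0 = 0)
bits b7..b0 = 11111100 = 252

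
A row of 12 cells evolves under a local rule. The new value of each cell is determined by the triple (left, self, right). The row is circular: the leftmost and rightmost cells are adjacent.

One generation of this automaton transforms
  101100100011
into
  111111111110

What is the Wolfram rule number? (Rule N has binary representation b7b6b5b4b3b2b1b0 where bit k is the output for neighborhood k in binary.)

position 11: 111 → 0  (bit 7 = 0)
position 0: 110 → 1  (bit 6 = 1)
position 1: 101 → 1  (bit 5 = 1)
position 4: 100 → 1  (bit 4 = 1)
position 2: 011 → 1  (bit 3 = 1)
position 6: 010 → 1  (bit 2 = 1)
position 5: 001 → 1  (bit 1 = 1)
position 8: 000 → 1  (bit 0 = 1)
bits b7..b0 = 01111111 = 127

127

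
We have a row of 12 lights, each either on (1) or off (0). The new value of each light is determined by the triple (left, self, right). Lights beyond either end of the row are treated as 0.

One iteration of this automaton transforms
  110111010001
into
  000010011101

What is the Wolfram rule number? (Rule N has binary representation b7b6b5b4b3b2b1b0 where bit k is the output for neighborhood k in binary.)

149

position 4: 111 → 1  (bit 7 = 1)
position 1: 110 → 0  (bit 6 = 0)
position 2: 101 → 0  (bit 5 = 0)
position 8: 100 → 1  (bit 4 = 1)
position 0: 011 → 0  (bit 3 = 0)
position 7: 010 → 1  (bit 2 = 1)
position 10: 001 → 0  (bit 1 = 0)
position 9: 000 → 1  (bit 0 = 1)
bits b7..b0 = 10010101 = 149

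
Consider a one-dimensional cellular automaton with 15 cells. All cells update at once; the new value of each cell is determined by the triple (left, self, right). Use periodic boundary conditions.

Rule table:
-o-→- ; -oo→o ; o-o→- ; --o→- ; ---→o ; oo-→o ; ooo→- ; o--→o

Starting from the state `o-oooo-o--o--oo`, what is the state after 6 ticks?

tick 1: o-o--o--o--o-o-
tick 2: ---o--o--o-----
tick 3: oo--o--o--ooooo
tick 4: -oo--o--o-o----
tick 5: -ooo--o----oooo
tick 6: -o-oo--ooo-o--o

-o-oo--ooo-o--o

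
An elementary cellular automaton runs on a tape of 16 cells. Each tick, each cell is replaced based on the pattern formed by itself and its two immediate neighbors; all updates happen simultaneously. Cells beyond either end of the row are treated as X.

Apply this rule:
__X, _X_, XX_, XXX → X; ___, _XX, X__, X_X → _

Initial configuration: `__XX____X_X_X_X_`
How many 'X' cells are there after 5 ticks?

8

_X_X___XX_X_X_X_
_X_X__X_X_X_X_X_
_X_X_XX_X_X_X_X_
_X_X__X_X_X_X_X_  (repeats tick 2; period 2)
tick 5: _X_X_XX_X_X_X_X_
count of X: 8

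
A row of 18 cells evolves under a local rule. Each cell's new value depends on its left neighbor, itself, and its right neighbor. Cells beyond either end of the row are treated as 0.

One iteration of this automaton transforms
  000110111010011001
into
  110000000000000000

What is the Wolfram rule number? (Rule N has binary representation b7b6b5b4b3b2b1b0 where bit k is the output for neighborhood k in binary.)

position 7: 111 → 0  (bit 7 = 0)
position 4: 110 → 0  (bit 6 = 0)
position 5: 101 → 0  (bit 5 = 0)
position 11: 100 → 0  (bit 4 = 0)
position 3: 011 → 0  (bit 3 = 0)
position 10: 010 → 0  (bit 2 = 0)
position 2: 001 → 0  (bit 1 = 0)
position 0: 000 → 1  (bit 0 = 1)
bits b7..b0 = 00000001 = 1

1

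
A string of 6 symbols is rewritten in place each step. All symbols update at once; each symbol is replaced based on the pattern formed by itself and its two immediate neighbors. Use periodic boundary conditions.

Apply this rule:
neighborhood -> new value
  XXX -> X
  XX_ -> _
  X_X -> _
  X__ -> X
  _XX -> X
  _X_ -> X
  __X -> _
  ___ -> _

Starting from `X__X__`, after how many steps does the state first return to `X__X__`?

step 1: XX_XX_
step 2: X__X__

2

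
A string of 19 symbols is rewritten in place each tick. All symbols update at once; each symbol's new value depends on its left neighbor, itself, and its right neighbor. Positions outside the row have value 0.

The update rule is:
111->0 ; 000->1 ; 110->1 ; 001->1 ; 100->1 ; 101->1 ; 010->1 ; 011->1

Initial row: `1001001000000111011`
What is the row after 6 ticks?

1111111111111101111
1000000000000111001
1111111111111101111  (repeats tick 1; period 2)
tick 6: 1000000000000111001

1000000000000111001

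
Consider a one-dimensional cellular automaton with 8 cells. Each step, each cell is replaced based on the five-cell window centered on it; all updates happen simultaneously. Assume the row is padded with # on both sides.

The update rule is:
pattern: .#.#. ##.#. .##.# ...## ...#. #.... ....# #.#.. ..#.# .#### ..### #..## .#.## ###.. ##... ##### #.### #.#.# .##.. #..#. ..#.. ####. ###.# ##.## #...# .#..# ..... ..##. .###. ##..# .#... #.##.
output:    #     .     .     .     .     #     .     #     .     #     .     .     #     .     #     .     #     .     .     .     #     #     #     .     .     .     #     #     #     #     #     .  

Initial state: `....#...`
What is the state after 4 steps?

step 1: ##..##..
step 2: #.#.#.#.
step 3: #..#.#.#
step 4: .#..#.##

.#..#.##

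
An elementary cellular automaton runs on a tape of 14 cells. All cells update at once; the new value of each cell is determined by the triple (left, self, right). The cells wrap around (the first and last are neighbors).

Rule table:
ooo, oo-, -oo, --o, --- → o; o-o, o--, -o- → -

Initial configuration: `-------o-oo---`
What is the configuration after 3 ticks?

ooooooo--oo-oo
ooooooo-ooo-oo
ooooooo-ooo-oo

ooooooo-ooo-oo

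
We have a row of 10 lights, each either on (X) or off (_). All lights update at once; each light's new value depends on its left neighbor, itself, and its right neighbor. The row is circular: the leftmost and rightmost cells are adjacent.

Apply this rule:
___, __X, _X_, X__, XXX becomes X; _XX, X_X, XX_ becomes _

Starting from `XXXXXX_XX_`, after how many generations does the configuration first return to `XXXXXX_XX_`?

_XXXX_____
X_XX_XXXXX
______XXXX
XXXXXX_XX_

4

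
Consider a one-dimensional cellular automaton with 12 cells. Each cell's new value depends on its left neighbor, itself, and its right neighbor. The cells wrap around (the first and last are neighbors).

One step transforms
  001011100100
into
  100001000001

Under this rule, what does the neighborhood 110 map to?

0

At position 6 the neighborhood is 110; the next row has 0 there.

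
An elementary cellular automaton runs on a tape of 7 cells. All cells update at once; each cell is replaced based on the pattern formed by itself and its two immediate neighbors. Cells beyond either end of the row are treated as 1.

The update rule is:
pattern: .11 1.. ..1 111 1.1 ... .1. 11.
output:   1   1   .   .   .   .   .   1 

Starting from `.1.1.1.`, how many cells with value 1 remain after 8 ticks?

3

.......
1......
11.....
.11....
.111...
.1.11..
...111.
1..1.1.
count of 1: 3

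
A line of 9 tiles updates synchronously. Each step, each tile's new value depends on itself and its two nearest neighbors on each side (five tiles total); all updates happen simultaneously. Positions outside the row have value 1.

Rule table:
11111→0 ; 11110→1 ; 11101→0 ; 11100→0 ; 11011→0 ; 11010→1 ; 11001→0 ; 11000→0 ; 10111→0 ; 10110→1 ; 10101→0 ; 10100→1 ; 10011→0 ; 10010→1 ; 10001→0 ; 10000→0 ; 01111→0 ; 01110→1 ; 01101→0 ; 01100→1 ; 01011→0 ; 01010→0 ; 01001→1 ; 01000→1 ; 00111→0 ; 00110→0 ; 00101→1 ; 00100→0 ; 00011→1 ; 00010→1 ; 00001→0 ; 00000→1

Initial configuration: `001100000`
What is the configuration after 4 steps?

000100101
001011100
011001000
011010101

011010101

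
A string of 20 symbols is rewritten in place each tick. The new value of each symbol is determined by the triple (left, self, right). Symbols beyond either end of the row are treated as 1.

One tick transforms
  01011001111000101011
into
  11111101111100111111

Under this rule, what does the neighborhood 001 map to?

0

At position 6 the neighborhood is 001; the next row has 0 there.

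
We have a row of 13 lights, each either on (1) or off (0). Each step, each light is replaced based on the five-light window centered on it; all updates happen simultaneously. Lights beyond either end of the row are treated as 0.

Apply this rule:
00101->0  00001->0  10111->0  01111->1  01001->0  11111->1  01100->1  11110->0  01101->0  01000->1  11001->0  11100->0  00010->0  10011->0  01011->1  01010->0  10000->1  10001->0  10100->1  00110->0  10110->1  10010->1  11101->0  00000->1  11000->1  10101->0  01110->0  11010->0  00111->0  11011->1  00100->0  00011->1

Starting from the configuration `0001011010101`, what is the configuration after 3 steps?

1000110000001
0101011111000
0000101100111

0000101100111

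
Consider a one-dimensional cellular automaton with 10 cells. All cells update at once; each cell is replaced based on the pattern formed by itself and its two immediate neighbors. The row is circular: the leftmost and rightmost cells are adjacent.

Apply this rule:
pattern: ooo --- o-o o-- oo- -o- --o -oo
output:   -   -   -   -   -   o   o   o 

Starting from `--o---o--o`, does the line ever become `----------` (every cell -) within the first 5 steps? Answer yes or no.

-oo--oo-oo
-o--oo--o-
oo-oo--oo-
o--o--oo--
o-oo-oo--o
step 5 is o-oo-oo--o, still not uniform -

no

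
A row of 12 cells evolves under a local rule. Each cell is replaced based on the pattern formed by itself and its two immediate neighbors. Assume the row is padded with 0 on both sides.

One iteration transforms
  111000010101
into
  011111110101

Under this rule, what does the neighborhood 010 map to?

1

At position 7 the neighborhood is 010; the next row has 1 there.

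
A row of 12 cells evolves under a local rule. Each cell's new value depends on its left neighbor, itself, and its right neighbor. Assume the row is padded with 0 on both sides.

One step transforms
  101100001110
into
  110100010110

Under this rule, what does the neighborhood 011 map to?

At position 2 the neighborhood is 011; the next row has 0 there.

0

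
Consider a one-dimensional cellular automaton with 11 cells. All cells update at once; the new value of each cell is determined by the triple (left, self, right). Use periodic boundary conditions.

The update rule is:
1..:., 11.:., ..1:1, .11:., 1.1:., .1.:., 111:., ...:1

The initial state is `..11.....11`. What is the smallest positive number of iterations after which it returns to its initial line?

.1...1111..
1..11.....1
..1...1111.
11..11.....
...1...1111
.11..11....
1...1...111
..11..11...
11...1...11
...11..11..
111...1...1
....11..11.
1111...1...
.....11..11
.1111...1..
1.....11..1
..1111...1.
11.....11..
...1111...1
.11.....11.
1...1111...
..11.....11

22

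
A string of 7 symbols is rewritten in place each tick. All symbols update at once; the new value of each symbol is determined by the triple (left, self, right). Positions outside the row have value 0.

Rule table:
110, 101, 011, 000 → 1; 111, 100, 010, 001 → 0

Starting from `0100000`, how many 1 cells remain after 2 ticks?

4

tick 1: 0001111
tick 2: 1101001
count of 1: 4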